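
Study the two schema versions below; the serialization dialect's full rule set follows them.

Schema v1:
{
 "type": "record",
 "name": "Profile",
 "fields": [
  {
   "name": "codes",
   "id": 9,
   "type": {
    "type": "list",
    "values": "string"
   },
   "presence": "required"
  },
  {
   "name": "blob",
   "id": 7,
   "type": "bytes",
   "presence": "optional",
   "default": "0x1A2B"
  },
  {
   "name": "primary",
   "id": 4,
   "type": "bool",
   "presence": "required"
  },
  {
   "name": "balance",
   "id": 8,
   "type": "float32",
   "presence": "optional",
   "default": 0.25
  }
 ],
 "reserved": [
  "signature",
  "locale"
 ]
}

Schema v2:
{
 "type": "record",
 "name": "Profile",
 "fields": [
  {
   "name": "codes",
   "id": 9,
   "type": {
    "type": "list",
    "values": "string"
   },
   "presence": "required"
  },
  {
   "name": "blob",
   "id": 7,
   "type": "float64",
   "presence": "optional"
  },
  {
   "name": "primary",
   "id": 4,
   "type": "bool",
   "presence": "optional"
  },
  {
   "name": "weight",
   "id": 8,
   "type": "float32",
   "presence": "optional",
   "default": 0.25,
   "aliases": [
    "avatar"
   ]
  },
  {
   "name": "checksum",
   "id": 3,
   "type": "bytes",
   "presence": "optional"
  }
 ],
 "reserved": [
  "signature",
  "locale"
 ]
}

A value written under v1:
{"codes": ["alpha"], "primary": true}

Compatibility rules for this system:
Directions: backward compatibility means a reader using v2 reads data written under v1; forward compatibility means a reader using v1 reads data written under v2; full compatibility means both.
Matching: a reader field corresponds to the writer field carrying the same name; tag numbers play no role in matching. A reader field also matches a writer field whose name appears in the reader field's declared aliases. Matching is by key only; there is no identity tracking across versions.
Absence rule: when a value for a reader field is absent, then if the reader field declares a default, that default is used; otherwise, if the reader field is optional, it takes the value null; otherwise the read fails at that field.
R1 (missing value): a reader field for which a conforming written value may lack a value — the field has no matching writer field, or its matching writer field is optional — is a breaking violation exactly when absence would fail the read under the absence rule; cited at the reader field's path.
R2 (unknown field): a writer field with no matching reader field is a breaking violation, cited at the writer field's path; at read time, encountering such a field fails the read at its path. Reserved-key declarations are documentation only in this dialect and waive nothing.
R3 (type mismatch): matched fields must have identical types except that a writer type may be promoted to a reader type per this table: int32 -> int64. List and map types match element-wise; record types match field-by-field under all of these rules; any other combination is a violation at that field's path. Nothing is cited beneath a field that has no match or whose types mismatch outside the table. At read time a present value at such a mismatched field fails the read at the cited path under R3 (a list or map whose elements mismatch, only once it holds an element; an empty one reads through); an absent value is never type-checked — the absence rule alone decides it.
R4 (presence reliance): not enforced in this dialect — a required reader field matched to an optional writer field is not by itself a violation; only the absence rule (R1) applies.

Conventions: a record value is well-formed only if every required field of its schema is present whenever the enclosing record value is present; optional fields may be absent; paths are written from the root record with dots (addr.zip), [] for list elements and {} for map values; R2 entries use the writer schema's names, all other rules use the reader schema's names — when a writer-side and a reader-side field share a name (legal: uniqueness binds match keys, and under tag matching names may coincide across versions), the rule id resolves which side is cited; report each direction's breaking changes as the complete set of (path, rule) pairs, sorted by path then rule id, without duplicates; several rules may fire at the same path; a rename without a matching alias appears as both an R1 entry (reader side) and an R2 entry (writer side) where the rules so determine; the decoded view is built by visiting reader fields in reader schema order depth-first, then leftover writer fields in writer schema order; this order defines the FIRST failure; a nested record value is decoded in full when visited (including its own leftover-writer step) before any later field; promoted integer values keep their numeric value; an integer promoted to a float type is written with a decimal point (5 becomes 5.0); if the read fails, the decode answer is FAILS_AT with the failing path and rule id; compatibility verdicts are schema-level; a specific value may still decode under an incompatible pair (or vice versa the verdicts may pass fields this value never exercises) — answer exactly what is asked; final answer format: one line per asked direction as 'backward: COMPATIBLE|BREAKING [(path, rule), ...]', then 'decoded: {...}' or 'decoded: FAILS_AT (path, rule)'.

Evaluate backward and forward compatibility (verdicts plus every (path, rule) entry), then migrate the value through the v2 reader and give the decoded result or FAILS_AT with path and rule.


each type pair in Profile: writer, then reader
backward analysis of Profile with v2 as reader and v1 as writer:
  list<string> -> list<string>, writer required: codes aligns to codes
  bytes -> float64, writer optional: blob aligns to blob
  bool -> bool, writer required: primary aligns to primary
  no writer field matches reader weight
  no writer field matches reader checksum
  leftover writer field: balance
  violation R2 at balance
  violation R3 at blob
  => backward: BREAKING (2)
forward analysis of Profile with v1 as reader and v2 as writer:
  list<string> -> list<string>, writer required: codes aligns to codes
  float64 -> bytes, writer optional: blob aligns to blob
  bool -> bool, writer optional: primary aligns to primary
  no writer field matches reader balance
  leftover writer field: weight
  leftover writer field: checksum
  violation R3 at blob
  violation R2 at checksum
  violation R1 at primary
  violation R2 at weight
  => forward: BREAKING (4)
migrating the Profile value to v2:
  codes := ["alpha"]
  blob := null (absent, optional -> null)
  primary := true
  weight := 0.25 (absent -> default)
  checksum := null (absent, optional -> null)
  => decoded: {"codes": ["alpha"], "blob": null, "primary": true, "weight": 0.25, "checksum": null}

backward: BREAKING [(balance, R2), (blob, R3)]; forward: BREAKING [(blob, R3), (checksum, R2), (primary, R1), (weight, R2)]; decoded: {"codes": ["alpha"], "blob": null, "primary": true, "weight": 0.25, "checksum": null}


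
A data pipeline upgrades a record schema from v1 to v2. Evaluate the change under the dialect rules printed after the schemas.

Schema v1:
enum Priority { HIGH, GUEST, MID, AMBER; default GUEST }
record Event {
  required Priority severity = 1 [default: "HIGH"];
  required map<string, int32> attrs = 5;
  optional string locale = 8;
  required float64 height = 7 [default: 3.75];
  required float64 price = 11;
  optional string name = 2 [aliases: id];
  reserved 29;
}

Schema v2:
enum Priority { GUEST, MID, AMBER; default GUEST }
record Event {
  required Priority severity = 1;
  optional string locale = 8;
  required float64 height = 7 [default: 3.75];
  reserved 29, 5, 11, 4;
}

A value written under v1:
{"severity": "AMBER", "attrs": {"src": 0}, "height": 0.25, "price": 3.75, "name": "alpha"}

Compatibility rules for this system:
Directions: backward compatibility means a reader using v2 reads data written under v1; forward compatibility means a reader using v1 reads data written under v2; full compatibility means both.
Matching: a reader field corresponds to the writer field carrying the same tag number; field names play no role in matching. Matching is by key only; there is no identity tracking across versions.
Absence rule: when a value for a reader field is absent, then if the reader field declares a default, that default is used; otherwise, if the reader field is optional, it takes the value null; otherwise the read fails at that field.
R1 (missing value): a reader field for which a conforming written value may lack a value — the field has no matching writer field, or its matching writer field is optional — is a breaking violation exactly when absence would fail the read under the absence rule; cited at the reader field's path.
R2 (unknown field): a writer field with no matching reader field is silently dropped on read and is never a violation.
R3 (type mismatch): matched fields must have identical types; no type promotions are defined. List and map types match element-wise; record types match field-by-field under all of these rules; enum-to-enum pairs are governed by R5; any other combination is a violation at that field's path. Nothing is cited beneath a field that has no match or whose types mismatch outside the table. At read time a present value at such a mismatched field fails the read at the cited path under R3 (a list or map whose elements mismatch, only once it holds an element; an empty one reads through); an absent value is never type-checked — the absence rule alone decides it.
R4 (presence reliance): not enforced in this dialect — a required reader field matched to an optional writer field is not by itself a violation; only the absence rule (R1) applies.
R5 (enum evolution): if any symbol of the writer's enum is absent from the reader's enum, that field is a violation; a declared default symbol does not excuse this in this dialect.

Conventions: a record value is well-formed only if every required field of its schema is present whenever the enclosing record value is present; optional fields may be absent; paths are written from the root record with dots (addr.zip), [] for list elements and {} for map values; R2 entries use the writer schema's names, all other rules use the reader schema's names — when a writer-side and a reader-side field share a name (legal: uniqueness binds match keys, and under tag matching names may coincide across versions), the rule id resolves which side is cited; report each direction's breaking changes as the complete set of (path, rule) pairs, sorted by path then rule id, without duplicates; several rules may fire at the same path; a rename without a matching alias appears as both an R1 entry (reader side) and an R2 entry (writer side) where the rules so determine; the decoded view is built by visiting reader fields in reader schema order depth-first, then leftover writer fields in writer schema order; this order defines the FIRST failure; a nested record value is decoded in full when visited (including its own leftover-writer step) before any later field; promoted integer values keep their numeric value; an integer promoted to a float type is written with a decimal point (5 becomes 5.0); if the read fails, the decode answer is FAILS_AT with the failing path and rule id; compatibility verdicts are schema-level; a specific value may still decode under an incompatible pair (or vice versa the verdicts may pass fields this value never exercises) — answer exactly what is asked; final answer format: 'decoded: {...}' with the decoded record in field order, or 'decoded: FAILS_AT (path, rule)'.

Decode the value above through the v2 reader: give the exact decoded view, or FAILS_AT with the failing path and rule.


each type pair in Event: writer, then reader
decode walk for Event under reader schema v2:
  severity := "AMBER"
  locale := null (absent, optional -> null)
  height := 0.25
  writer attrs: unknown -> dropped
  writer price: unknown -> dropped
  writer name: unknown -> dropped
  => decoded: {"severity": "AMBER", "locale": null, "height": 0.25}
the rest of the Event diff is inert for this question:
  enum Priority (field severity in record Event): symbol HIGH removed (the field default referencing it is cleared) -> a verdict-level change on Event — the shown value reads the same

decoded: {"severity": "AMBER", "locale": null, "height": 0.25}


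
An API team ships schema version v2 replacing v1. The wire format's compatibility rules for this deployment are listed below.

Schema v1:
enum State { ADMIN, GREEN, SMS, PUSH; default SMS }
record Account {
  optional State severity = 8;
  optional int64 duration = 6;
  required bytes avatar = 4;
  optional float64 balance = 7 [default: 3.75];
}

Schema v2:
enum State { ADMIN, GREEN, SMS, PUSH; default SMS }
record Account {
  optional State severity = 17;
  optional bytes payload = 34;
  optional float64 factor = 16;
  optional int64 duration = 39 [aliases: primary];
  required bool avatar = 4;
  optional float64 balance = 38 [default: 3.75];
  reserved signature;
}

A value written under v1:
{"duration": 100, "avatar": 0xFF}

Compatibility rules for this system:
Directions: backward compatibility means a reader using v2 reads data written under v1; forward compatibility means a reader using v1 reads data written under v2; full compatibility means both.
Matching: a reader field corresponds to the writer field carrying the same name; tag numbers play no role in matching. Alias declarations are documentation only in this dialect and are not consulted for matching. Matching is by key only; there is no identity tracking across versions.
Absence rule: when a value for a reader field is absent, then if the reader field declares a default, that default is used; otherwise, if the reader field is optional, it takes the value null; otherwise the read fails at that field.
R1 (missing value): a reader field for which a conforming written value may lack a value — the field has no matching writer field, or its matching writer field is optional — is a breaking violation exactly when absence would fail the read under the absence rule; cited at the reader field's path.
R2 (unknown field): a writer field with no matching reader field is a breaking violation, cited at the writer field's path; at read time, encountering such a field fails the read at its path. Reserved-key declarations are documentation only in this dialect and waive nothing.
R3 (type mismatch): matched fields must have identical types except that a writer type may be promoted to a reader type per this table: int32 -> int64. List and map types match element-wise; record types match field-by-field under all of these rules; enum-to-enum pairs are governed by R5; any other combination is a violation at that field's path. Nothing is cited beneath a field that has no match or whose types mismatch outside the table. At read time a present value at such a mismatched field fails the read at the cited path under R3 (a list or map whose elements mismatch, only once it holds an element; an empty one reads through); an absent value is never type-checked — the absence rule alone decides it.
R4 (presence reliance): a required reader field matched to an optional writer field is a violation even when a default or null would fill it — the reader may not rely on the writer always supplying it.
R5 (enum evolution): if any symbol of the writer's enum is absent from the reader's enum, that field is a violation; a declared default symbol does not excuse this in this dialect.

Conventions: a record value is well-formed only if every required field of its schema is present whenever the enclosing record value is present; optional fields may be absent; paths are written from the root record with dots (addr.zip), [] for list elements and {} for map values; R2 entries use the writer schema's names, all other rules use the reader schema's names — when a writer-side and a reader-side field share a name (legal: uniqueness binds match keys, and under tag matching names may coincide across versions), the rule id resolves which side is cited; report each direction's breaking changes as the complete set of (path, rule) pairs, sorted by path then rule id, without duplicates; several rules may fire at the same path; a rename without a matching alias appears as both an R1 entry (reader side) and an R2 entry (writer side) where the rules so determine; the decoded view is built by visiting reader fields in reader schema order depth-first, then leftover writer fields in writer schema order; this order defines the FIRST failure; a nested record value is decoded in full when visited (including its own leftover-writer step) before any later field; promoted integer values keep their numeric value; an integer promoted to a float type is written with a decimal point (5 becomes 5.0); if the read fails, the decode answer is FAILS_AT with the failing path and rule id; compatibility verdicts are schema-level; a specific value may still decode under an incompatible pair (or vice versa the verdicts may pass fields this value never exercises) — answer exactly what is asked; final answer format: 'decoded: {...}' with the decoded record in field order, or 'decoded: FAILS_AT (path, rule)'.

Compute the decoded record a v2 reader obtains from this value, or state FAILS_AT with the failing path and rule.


decoded: FAILS_AT (avatar, R3)

arrows below run writer -> reader for Account
decode walk for Account under reader schema v2:
  severity := null (absent, optional -> null)
  payload := null (absent, optional -> null)
  factor := null (absent, optional -> null)
  duration := 100
  read fails at avatar under R3
  => FAILS_AT (avatar, R3)
the other Account changes do not affect what is asked:
  field severity in record Account: tag 8 changed to 17 -> fires no rule on Account under this dialect and leaves the result unchanged
  field duration in record Account: tag 6 changed to 39 -> fires no rule on Account under this dialect and leaves the result unchanged
  field balance in record Account: tag 7 changed to 38 -> fires no rule on Account under this dialect and leaves the result unchanged
  added field payload to record Account: optional bytes, tag 34 (in v2 it sits immediately before duration) -> affects the rule determinations only; this particular Account value decodes identically
  added field factor to record Account: optional float64, tag 16 (in v2 it sits immediately before duration) -> affects the rule determinations only; this particular Account value decodes identically


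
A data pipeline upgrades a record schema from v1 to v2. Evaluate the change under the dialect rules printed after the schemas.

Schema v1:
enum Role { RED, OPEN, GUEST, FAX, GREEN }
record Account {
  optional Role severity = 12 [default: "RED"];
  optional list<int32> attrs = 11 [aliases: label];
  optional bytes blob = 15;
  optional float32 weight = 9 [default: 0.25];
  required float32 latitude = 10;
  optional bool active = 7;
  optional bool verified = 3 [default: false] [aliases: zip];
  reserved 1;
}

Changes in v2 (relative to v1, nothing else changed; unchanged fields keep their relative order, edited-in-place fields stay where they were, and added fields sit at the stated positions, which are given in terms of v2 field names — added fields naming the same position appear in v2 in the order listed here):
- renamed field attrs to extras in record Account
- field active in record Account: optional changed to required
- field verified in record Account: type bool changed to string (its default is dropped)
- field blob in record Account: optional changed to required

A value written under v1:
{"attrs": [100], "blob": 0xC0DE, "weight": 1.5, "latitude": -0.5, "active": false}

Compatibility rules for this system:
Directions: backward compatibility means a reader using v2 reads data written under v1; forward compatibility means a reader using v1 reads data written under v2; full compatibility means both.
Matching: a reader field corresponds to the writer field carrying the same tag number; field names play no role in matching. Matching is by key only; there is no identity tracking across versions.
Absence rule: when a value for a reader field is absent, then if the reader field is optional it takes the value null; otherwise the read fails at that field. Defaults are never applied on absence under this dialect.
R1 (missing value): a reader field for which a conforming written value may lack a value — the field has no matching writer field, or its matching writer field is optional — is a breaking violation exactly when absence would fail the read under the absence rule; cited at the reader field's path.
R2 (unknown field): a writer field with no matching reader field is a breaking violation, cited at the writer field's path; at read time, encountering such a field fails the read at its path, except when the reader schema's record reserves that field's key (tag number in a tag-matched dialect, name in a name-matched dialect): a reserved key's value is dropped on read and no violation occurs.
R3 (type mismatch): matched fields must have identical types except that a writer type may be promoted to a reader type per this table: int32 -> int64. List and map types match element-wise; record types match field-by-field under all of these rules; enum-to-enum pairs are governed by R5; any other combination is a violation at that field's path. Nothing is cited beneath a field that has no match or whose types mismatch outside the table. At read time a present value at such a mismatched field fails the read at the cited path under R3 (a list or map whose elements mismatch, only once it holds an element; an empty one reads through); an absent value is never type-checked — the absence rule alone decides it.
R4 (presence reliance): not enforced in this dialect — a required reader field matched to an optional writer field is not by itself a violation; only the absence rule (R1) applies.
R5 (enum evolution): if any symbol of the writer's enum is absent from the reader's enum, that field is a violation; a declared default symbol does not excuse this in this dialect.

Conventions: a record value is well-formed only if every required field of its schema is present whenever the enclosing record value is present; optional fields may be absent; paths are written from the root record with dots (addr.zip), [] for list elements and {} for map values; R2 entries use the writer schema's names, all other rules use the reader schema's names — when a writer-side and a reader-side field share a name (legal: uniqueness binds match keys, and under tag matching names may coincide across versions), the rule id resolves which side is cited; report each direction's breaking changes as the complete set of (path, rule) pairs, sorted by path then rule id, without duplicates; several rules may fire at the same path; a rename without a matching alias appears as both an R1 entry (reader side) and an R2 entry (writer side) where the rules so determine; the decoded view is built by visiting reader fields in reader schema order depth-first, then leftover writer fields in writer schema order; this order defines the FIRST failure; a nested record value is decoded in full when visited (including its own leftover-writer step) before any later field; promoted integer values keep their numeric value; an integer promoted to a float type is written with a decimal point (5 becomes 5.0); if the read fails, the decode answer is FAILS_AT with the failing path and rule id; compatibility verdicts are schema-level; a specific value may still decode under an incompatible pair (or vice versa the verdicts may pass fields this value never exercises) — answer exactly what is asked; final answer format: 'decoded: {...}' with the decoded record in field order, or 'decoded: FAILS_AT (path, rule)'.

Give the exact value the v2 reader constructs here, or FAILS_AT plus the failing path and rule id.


decoded: {"severity": null, "extras": [100], "blob": 0xC0DE, "weight": 1.5, "latitude": -0.5, "active": false, "verified": null}

each type pair in Account: writer, then reader
decode (reader v2):
  severity := null (absent, optional -> null)
  extras := [100] (from writer attrs)
  blob := 0xC0DE
  weight := 1.5
  latitude := -0.5
  active := false
  verified := null (absent, optional -> null)
  => decoded: {"severity": null, "extras": [100], "blob": 0xC0DE, "weight": 1.5, "latitude": -0.5, "active": false, "verified": null}
the other Account changes do not affect what is asked:
  field active in record Account: optional changed to required -> changes Account's schema-level verdicts only — the decode of this value is the same
  field verified in record Account: type bool changed to string (its default is dropped) -> changes Account's schema-level verdicts only — the decode of this value is the same
  field blob in record Account: optional changed to required -> changes Account's schema-level verdicts only — the decode of this value is the same


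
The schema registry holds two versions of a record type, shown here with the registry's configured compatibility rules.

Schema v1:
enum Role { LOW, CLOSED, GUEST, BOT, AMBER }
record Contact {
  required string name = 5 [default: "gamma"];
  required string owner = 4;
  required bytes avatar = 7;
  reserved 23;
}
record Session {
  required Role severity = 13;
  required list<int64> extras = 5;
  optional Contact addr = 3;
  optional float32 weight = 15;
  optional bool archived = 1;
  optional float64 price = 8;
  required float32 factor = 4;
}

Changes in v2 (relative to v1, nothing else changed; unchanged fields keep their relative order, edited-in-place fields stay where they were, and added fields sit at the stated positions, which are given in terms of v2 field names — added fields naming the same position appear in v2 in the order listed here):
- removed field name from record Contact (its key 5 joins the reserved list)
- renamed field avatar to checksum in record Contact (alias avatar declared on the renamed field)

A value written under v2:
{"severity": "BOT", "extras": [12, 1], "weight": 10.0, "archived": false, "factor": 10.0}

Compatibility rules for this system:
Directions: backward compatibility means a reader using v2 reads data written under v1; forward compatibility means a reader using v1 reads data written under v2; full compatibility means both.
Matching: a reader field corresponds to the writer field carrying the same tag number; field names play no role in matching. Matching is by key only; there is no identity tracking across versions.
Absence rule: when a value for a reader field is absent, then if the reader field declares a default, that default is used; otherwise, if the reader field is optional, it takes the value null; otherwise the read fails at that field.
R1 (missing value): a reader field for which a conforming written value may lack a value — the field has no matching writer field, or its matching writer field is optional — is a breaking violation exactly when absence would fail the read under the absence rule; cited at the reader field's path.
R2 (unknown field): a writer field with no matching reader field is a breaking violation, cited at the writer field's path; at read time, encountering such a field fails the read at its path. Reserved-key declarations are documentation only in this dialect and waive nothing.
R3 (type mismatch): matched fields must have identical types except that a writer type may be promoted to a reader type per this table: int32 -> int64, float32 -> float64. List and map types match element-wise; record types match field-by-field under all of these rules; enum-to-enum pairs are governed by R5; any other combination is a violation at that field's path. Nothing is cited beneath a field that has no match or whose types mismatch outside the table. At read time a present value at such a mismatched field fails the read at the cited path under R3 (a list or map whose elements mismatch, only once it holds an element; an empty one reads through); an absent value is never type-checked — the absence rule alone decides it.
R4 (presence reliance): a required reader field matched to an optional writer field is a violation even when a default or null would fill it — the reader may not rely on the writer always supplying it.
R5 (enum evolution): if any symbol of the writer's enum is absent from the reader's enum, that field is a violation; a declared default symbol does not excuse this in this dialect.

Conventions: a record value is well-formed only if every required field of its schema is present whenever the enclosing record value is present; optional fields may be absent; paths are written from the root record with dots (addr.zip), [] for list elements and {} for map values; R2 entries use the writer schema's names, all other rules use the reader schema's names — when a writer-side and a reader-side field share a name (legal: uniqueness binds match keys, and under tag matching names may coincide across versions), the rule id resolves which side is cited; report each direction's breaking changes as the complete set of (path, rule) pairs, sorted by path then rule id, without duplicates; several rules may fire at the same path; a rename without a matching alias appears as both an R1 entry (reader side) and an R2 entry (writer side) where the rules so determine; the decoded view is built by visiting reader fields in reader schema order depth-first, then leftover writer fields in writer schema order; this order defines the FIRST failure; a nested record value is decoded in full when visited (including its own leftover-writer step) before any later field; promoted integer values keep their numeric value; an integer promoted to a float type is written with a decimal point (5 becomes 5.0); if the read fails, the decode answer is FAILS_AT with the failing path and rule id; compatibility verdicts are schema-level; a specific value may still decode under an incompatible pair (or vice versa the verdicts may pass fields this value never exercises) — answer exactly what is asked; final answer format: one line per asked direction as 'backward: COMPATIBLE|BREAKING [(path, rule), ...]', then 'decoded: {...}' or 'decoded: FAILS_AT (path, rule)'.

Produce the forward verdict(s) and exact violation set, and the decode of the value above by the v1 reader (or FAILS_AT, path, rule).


the writer's type comes first in each Session pair
forward for Session (reader v1, writer v2):
  writer required, Role -> Role: reader severity maps from writer severity
  writer required, list<int64> -> list<int64>: reader extras maps from writer extras
  writer optional, Contact -> Contact: reader addr maps from writer addr
  writer optional, float32 -> float32: reader weight maps from writer weight
  writer optional, bool -> bool: reader archived maps from writer archived
  writer optional, float64 -> float64: reader price maps from writer price
  writer required, float32 -> float32: reader factor maps from writer factor
  addr.name: no writer-side match
  writer required, string -> string: reader addr.owner maps from writer addr.owner
  writer required, bytes -> bytes: reader addr.avatar maps from writer addr.checksum
  => forward: COMPATIBLE
decode walk for Session under reader schema v1:
  severity := "BOT"
  extras := [12, 1]
  addr := null (missing; optional => null)
  weight := 10.0
  archived := false
  price := null (missing; optional => null)
  factor := 10.0
  => decoded: {"severity": "BOT", "extras": [12, 1], "addr": null, "weight": 10.0, "archived": false, "price": null, "factor": 10.0}
checking off the Session differences that do not matter here:
  removed field name from record Contact (its key 5 joins the reserved list) -> affects backward compatibility only, which is not asked
  renamed field avatar to checksum in record Contact (alias avatar declared on the renamed field) -> inert for the asked Session verdict: nothing fires

forward: COMPATIBLE []; decoded: {"severity": "BOT", "extras": [12, 1], "addr": null, "weight": 10.0, "archived": false, "price": null, "factor": 10.0}


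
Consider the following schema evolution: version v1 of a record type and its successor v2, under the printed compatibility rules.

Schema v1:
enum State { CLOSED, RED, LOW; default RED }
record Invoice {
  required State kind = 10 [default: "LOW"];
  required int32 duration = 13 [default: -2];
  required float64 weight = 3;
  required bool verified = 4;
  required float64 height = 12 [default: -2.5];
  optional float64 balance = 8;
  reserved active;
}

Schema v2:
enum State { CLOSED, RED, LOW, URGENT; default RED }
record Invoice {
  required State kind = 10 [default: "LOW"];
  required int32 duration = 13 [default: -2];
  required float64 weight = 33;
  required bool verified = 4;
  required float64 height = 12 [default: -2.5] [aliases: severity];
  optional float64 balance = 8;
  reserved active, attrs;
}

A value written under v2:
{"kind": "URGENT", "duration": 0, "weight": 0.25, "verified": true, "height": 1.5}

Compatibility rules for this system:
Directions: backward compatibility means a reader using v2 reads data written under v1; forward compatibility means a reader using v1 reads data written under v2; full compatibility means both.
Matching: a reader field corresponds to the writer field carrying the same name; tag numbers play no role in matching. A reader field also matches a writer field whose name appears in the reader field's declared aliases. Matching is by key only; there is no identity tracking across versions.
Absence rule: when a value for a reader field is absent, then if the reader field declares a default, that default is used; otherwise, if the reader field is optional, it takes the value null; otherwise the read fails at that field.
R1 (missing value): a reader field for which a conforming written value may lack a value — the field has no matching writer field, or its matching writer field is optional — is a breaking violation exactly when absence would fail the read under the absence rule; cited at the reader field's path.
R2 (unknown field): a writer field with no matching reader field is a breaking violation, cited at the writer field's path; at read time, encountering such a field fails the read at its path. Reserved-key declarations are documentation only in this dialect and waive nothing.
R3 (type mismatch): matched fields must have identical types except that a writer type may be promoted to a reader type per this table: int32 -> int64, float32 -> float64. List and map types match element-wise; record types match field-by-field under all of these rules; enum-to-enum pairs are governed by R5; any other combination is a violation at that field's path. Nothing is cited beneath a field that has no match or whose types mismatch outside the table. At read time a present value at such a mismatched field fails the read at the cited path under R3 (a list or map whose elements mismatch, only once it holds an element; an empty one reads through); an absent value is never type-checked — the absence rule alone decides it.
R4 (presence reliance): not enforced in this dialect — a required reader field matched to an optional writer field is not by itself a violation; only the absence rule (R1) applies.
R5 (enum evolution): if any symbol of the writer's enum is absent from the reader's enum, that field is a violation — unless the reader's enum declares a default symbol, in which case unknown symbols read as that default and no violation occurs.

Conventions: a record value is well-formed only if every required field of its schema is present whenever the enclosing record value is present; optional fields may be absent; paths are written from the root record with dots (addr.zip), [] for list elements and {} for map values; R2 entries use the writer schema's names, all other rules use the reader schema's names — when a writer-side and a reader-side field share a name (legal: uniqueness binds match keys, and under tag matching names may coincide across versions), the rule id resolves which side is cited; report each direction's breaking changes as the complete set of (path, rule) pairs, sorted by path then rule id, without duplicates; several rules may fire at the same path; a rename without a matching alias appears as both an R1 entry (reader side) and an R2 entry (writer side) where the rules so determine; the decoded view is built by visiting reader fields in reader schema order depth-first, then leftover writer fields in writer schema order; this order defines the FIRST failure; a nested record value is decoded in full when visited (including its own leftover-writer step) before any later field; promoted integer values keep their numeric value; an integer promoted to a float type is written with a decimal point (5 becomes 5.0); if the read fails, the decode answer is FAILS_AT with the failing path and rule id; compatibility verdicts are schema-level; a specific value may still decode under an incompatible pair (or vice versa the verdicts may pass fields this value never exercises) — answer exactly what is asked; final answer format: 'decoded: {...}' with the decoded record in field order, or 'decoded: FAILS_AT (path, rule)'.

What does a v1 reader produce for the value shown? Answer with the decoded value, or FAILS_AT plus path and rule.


decoded: {"kind": "RED", "duration": 0, "weight": 0.25, "verified": true, "height": 1.5, "balance": null}

in Invoice below, arrows point writer -> reader
migrating the Invoice value to v1:
  kind := "RED" (symbol URGENT -> reader default)
  duration := 0
  weight := 0.25
  verified := true
  height := 1.5
  balance := null (missing; optional => null)
  => decoded: {"kind": "RED", "duration": 0, "weight": 0.25, "verified": true, "height": 1.5, "balance": null}
the other Invoice changes do not affect what is asked:
  field weight in record Invoice: tag 3 changed to 33 -> triggers nothing under the printed rules; the Invoice answer is the same either way
  enum State (field kind in record Invoice): symbol URGENT added -> triggers nothing under the printed rules; the Invoice answer is the same either way


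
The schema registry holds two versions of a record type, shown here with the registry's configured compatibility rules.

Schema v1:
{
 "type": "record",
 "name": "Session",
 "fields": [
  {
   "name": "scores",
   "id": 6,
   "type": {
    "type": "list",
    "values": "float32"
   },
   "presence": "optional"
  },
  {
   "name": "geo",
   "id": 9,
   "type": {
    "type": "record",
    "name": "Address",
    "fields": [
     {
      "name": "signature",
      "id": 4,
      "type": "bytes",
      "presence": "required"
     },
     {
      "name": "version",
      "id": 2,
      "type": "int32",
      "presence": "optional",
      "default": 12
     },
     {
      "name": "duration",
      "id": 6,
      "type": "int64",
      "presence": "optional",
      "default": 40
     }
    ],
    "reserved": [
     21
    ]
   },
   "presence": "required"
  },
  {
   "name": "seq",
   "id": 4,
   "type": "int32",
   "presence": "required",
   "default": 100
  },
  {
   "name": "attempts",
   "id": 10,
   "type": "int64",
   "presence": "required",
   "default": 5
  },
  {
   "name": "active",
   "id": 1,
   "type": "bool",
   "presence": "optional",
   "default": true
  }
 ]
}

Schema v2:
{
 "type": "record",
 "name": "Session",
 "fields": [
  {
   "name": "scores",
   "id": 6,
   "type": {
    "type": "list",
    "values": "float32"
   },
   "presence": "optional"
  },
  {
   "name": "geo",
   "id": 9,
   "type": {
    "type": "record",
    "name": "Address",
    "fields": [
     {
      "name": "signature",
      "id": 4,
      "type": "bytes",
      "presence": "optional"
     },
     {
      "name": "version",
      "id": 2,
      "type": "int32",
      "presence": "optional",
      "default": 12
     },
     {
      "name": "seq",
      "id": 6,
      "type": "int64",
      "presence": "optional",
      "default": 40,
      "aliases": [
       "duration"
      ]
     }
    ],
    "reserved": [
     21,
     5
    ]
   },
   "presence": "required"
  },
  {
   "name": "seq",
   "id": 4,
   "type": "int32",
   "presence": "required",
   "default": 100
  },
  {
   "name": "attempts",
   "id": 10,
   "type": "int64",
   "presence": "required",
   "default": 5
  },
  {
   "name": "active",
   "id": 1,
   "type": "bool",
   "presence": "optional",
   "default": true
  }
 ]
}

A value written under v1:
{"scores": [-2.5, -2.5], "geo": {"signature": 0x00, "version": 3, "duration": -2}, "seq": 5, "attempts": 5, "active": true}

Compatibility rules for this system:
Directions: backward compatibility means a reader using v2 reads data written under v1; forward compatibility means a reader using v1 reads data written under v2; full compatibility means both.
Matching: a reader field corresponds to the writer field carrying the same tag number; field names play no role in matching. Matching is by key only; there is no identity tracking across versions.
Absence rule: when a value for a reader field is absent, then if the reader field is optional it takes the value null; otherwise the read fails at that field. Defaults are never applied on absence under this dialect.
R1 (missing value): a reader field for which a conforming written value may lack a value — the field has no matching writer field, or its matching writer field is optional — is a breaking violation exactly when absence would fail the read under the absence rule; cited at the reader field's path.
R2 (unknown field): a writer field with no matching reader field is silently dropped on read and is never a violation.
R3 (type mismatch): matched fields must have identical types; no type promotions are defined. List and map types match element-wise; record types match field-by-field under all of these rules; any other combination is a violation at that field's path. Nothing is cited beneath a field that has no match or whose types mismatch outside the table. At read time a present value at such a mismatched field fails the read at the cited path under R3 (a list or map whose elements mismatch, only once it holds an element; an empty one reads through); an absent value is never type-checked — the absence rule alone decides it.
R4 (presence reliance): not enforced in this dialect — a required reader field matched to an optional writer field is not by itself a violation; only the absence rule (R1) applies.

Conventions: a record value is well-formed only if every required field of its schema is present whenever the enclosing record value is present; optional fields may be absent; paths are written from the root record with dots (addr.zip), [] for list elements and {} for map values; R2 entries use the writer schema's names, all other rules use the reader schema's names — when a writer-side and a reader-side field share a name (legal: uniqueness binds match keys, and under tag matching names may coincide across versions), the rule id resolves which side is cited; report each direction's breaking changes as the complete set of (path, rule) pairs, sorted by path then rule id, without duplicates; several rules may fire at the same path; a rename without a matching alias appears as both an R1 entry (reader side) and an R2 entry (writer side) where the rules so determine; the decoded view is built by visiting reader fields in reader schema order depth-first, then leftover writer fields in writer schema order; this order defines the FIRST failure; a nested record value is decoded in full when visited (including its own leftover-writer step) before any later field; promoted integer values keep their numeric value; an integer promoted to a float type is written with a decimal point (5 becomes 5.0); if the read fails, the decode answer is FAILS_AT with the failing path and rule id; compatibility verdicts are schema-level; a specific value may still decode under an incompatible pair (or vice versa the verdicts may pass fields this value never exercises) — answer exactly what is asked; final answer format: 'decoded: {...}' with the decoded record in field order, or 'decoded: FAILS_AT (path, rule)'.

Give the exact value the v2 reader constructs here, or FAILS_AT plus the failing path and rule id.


arrows below run writer -> reader for Session
decode walk for Session under reader schema v2:
  scores := [-2.5, -2.5]
  geo.signature := 0x00
  geo.version := 3
  geo.seq := -2 (from writer duration)
  seq := 5
  attempts := 5
  active := true
  => decoded: {"scores": [-2.5, -2.5], "geo": {"signature": 0x00, "version": 3, "seq": -2}, "seq": 5, "attempts": 5, "active": true}
diffs on Session not affecting the asked answer:
  field signature in record Address: required changed to optional -> changes Session's schema-level verdicts only — the decode of this value is the same

decoded: {"scores": [-2.5, -2.5], "geo": {"signature": 0x00, "version": 3, "seq": -2}, "seq": 5, "attempts": 5, "active": true}
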